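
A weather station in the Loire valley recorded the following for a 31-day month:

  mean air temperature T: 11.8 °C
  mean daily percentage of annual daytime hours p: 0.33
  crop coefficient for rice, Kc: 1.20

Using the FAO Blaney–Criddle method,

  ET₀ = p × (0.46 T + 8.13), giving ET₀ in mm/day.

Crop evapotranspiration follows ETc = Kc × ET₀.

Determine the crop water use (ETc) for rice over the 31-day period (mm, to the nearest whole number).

166 mm

ET₀ = 0.33 × (0.46 × 11.8 + 8.13) = 0.33 × 13.558 = 4.4741 mm/d
ETc = Kc × ET₀ = 1.20 × 4.4741 = 5.3689 mm/d
Over 31 days: 5.3689 × 31 = 166.436 mm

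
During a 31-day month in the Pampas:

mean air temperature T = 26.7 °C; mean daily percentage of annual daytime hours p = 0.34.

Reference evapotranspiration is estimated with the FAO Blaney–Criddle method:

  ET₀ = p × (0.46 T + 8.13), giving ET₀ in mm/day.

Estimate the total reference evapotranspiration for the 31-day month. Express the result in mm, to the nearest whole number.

ET₀ = 0.34 × (0.46 × 26.7 + 8.13) = 0.34 × 20.412 = 6.9401 mm/d
Monthly total = 6.9401 × 31 = 215.143 mm

215 mm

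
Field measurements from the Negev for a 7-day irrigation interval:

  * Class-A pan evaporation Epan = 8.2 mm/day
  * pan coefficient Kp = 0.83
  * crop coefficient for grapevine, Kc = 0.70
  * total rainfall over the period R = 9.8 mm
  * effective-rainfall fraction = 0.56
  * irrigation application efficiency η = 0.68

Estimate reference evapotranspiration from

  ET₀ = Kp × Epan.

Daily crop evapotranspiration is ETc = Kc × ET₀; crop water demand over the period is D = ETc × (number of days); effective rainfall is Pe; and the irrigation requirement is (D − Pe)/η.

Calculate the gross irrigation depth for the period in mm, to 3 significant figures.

41.0 mm

ET₀ = 0.83 × 8.2 = 6.8060 mm/d
ETc = Kc × ET₀ = 0.70 × 6.8060 = 4.7642 mm/d
Crop demand D = ETc × 7 d = 4.7642 × 7 = 33.349 mm
Pe = 0.56 × 9.8 = 5.488 mm
D − Pe = 33.349 − 5.488 = 27.861 mm
Gross irrigation = 27.861 / 0.68 = 40.972 mm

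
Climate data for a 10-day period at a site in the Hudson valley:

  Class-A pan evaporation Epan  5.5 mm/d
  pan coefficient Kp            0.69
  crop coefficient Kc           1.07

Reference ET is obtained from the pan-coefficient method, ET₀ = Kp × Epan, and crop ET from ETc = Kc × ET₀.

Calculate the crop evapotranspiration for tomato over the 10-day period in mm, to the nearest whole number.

ET₀ = 0.69 × 5.5 = 3.7950 mm/d
ETc = Kc × ET₀ = 1.07 × 3.7950 = 4.0607 mm/d
Over 10 days: 4.0607 × 10 = 40.607 mm

41 mm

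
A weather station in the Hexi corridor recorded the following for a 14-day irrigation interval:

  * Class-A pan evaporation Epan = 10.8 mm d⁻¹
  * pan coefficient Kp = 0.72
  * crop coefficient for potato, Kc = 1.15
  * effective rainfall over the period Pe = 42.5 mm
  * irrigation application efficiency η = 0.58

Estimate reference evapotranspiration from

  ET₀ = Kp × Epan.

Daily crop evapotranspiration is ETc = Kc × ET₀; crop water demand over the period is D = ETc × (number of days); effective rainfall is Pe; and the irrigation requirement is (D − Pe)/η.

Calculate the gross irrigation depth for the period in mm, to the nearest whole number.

143 mm

ET₀ = 0.72 × 10.8 = 7.7760 mm/d
ETc = Kc × ET₀ = 1.15 × 7.7760 = 8.9424 mm/d
Crop demand D = ETc × 14 d = 8.9424 × 14 = 125.194 mm
D − Pe = 125.194 − 42.5 = 82.694 mm
Gross irrigation = 82.694 / 0.58 = 142.576 mm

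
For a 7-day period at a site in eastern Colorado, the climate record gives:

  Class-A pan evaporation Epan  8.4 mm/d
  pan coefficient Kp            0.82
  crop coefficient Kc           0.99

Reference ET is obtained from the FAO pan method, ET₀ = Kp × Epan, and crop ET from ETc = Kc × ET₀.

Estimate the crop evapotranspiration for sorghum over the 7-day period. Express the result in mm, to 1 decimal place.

47.7 mm

ET₀ = 0.82 × 8.4 = 6.8880 mm/d
ETc = Kc × ET₀ = 0.99 × 6.8880 = 6.8191 mm/d
Over 7 days: 6.8191 × 7 = 47.734 mm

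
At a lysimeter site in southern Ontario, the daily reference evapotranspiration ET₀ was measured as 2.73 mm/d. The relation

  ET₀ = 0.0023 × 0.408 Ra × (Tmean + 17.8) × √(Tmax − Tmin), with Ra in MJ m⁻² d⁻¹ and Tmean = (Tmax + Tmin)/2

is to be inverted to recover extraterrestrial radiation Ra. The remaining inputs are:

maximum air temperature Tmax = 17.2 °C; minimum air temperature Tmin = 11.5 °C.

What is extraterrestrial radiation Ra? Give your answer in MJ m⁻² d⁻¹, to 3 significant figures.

Tmean = (17.2+11.5)/2 = 14.35 °C; ΔT = 5.7
Ra = ET₀ / [0.0023 × 0.408 × (Tmean+17.8) × √ΔT]
   = 2.73 / (0.0023 × 0.408 × 32.15 × 2.3875) = 37.901 MJ m⁻² d⁻¹

37.9 MJ m⁻² d⁻¹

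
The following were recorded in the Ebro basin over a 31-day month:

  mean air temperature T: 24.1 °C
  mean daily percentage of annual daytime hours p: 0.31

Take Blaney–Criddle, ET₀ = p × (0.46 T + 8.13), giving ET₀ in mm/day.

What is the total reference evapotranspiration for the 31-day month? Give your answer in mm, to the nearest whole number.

ET₀ = 0.31 × (0.46 × 24.1 + 8.13) = 0.31 × 19.216 = 5.9570 mm/d
Monthly total = 5.9570 × 31 = 184.667 mm

185 mm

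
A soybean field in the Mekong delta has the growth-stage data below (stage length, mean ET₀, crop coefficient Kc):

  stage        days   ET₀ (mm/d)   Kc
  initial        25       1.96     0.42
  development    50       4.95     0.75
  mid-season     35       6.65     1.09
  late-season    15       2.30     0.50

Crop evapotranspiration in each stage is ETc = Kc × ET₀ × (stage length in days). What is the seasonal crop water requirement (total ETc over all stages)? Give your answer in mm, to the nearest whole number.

initial: 0.42 × 1.96 × 25 = 20.58 mm
development: 0.75 × 4.95 × 50 = 185.63 mm
mid-season: 1.09 × 6.65 × 35 = 253.70 mm
late-season: 0.50 × 2.30 × 15 = 17.25 mm
Seasonal total = 477.16 mm

477 mm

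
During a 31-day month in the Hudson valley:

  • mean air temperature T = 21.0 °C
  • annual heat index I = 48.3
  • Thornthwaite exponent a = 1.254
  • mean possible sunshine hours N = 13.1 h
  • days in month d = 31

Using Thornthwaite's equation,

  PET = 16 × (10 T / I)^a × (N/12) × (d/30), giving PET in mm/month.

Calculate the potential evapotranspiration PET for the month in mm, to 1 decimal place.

10T/I = 10 × 21.0 / 48.3 = 4.3478
(10T/I)^a = 4.3478^1.254 = 6.3152
Uncorrected PET = 16 × 6.3152 = 101.043 mm
Correction = (N/12)(d/30) = (13.1/12)(31/30) = 1.1281
PET = 101.043 × 1.1281 = 113.987 mm/month

114.0 mm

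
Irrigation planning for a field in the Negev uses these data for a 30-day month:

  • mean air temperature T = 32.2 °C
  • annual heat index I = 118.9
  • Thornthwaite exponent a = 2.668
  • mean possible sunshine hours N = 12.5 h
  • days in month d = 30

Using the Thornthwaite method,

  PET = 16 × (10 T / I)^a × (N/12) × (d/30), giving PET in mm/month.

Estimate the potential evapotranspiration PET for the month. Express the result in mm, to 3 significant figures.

238 mm

10T/I = 10 × 32.2 / 118.9 = 2.7082
(10T/I)^a = 2.7082^2.668 = 14.2690
Uncorrected PET = 16 × 14.2690 = 228.304 mm
Correction = (N/12)(d/30) = (12.5/12)(30/30) = 1.0417
PET = 228.304 × 1.0417 = 237.824 mm/month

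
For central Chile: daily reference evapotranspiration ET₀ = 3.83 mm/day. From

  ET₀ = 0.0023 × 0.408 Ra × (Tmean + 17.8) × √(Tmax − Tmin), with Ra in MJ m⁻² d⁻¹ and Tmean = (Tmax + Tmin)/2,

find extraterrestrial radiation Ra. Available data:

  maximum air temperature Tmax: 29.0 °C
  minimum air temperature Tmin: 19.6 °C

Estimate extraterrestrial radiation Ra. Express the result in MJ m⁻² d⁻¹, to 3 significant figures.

Tmean = (29.0+19.6)/2 = 24.30 °C; ΔT = 9.4
Ra = ET₀ / [0.0023 × 0.408 × (Tmean+17.8) × √ΔT]
   = 3.83 / (0.0023 × 0.408 × 42.10 × 3.0659) = 31.621 MJ m⁻² d⁻¹

31.6 MJ m⁻² d⁻¹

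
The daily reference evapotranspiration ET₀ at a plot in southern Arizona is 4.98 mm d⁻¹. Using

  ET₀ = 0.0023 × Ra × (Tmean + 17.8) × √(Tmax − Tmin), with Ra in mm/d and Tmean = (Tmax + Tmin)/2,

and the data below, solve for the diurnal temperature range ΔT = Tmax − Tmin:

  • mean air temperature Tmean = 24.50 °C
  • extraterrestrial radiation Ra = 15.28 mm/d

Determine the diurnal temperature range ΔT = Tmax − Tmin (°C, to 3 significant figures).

√ΔT = ET₀ / [0.0023 × Ra × (Tmean+17.8)] = 4.98 / (0.0023 × 15.28 × 42.30) = 3.3499
ΔT = 3.3499² = 11.222 °C

11.2 °C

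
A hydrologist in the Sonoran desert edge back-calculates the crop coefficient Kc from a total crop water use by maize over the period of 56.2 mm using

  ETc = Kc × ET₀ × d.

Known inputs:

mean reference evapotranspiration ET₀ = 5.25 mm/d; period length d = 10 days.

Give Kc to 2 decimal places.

ETc = Kc × ET₀ × d  ⇒  Kc = ETc / (ET₀ × d)
Kc = 56.2 / (5.25 × 10) = 56.2 / 52.50 = 1.0705

1.07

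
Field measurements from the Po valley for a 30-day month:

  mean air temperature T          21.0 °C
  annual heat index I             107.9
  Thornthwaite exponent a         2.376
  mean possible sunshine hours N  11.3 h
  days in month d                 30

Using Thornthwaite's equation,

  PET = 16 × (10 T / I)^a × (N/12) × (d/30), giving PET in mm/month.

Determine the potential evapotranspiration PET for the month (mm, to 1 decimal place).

73.3 mm

10T/I = 10 × 21.0 / 107.9 = 1.9462
(10T/I)^a = 1.9462^2.376 = 4.8653
Uncorrected PET = 16 × 4.8653 = 77.845 mm
Correction = (N/12)(d/30) = (11.3/12)(30/30) = 0.9417
PET = 77.845 × 0.9417 = 73.307 mm/month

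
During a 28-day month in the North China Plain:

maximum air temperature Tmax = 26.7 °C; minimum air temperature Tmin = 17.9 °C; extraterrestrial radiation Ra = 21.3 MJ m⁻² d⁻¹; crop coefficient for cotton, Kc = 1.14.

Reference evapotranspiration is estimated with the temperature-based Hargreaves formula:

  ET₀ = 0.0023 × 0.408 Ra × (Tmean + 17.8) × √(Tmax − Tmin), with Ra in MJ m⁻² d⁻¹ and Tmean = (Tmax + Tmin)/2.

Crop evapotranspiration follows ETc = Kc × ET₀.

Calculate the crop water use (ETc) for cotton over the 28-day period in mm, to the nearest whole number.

Tmean = (26.7 + 17.9)/2 = 22.30 °C
0.408 Ra = 0.408 × 21.3 = 8.6904 mm/d equivalent
ET₀ = 0.0023 × 8.6904 × (22.30 + 17.8) × √8.8 = 0.0023 × 8.6904 × 40.10 × 2.9665 = 2.3777 mm/d
ETc = Kc × ET₀ = 1.14 × 2.3777 = 2.7106 mm/d
Over 28 days: 2.7106 × 28 = 75.897 mm

76 mm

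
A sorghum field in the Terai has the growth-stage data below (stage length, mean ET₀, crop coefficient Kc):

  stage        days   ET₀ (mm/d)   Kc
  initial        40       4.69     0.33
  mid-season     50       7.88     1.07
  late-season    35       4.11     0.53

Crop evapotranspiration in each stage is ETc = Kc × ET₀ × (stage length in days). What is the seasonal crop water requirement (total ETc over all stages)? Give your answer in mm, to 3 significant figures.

initial: 0.33 × 4.69 × 40 = 61.91 mm
mid-season: 1.07 × 7.88 × 50 = 421.58 mm
late-season: 0.53 × 4.11 × 35 = 76.24 mm
Seasonal total = 559.73 mm

560 mm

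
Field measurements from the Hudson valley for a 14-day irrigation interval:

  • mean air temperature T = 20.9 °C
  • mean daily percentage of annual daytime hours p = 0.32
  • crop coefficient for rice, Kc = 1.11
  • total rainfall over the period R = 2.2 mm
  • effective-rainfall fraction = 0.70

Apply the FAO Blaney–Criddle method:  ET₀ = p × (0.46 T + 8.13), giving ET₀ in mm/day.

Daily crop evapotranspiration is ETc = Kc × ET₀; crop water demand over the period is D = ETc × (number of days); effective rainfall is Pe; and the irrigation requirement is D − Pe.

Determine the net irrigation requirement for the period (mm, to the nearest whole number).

ET₀ = 0.32 × (0.46 × 20.9 + 8.13) = 0.32 × 17.744 = 5.6781 mm/d
ETc = Kc × ET₀ = 1.11 × 5.6781 = 6.3027 mm/d
Crop demand D = ETc × 14 d = 6.3027 × 14 = 88.238 mm
Pe = 0.70 × 2.2 = 1.540 mm
D − Pe = 88.238 − 1.540 = 86.698 mm

87 mm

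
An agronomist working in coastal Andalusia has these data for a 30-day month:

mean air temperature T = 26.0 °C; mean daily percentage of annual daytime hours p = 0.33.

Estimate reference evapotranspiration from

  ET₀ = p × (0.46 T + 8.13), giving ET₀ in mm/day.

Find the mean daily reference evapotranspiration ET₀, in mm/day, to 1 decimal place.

6.6 mm/day

ET₀ = 0.33 × (0.46 × 26.0 + 8.13) = 0.33 × 20.090 = 6.6297 mm/d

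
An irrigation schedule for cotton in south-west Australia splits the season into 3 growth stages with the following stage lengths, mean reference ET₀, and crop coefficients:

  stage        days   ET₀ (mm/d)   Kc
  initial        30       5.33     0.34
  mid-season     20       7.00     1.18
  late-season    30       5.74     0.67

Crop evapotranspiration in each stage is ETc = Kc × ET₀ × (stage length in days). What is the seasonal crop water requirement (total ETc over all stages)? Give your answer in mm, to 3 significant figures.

335 mm

initial: 0.34 × 5.33 × 30 = 54.37 mm
mid-season: 1.18 × 7.00 × 20 = 165.20 mm
late-season: 0.67 × 5.74 × 30 = 115.37 mm
Seasonal total = 334.94 mm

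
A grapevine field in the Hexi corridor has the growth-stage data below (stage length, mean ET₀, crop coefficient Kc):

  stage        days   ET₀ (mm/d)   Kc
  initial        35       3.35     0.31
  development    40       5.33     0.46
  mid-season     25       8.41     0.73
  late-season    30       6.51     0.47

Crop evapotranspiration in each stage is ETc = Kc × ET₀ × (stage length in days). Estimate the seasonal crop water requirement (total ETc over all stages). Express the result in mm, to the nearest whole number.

380 mm

initial: 0.31 × 3.35 × 35 = 36.35 mm
development: 0.46 × 5.33 × 40 = 98.07 mm
mid-season: 0.73 × 8.41 × 25 = 153.48 mm
late-season: 0.47 × 6.51 × 30 = 91.79 mm
Seasonal total = 379.69 mm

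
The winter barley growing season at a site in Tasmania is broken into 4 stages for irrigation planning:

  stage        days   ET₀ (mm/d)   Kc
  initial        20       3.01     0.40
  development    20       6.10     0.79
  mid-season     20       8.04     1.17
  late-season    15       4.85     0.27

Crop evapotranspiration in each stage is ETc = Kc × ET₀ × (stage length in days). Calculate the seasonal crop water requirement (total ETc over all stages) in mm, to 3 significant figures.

328 mm

initial: 0.40 × 3.01 × 20 = 24.08 mm
development: 0.79 × 6.10 × 20 = 96.38 mm
mid-season: 1.17 × 8.04 × 20 = 188.14 mm
late-season: 0.27 × 4.85 × 15 = 19.64 mm
Seasonal total = 328.24 mm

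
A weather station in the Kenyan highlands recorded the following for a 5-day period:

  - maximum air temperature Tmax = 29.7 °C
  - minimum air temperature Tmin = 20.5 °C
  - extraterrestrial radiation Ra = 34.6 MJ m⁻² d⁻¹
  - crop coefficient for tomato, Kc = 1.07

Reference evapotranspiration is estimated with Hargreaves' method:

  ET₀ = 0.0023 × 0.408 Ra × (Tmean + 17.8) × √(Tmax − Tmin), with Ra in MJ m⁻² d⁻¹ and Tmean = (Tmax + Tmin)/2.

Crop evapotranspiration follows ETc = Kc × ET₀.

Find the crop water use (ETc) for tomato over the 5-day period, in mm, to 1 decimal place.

22.6 mm

Tmean = (29.7 + 20.5)/2 = 25.10 °C
0.408 Ra = 0.408 × 34.6 = 14.1168 mm/d equivalent
ET₀ = 0.0023 × 14.1168 × (25.10 + 17.8) × √9.2 = 0.0023 × 14.1168 × 42.90 × 3.0332 = 4.2250 mm/d
ETc = Kc × ET₀ = 1.07 × 4.2250 = 4.5208 mm/d
Over 5 days: 4.5208 × 5 = 22.604 mm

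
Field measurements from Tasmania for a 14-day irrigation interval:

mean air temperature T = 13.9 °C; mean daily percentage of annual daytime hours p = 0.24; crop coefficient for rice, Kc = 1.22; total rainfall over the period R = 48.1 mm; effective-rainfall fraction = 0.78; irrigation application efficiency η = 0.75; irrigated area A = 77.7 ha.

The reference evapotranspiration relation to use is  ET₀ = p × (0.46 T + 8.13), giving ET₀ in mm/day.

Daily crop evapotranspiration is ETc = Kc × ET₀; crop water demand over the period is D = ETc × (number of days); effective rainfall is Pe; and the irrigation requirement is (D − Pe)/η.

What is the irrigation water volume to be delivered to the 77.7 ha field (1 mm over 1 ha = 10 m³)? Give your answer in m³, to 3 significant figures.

22800 m³

ET₀ = 0.24 × (0.46 × 13.9 + 8.13) = 0.24 × 14.524 = 3.4858 mm/d
ETc = Kc × ET₀ = 1.22 × 3.4858 = 4.2527 mm/d
Crop demand D = ETc × 14 d = 4.2527 × 14 = 59.538 mm
Pe = 0.78 × 48.1 = 37.518 mm
D − Pe = 59.538 − 37.518 = 22.020 mm
Gross irrigation = 22.020 / 0.75 = 29.360 mm
Volume = 29.360 mm × 77.7 ha × 10 = 22812.7 m³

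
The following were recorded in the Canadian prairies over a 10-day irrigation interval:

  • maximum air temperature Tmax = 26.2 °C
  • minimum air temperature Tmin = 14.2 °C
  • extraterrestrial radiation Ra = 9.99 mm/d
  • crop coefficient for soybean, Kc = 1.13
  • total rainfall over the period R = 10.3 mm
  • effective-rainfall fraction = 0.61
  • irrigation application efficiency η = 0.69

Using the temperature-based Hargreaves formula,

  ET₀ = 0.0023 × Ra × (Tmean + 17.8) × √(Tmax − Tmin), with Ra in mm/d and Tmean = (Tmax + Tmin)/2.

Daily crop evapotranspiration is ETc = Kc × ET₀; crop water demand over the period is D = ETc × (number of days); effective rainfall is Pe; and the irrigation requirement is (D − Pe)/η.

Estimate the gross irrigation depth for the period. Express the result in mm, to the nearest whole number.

Tmean = (26.2 + 14.2)/2 = 20.20 °C
ET₀ = 0.0023 × 9.99 × (20.20 + 17.8) × √12.0 = 0.0023 × 9.99 × 38.00 × 3.4641 = 3.0246 mm/d
ETc = Kc × ET₀ = 1.13 × 3.0246 = 3.4178 mm/d
Crop demand D = ETc × 10 d = 3.4178 × 10 = 34.178 mm
Pe = 0.61 × 10.3 = 6.283 mm
D − Pe = 34.178 − 6.283 = 27.895 mm
Gross irrigation = 27.895 / 0.69 = 40.428 mm

40 mm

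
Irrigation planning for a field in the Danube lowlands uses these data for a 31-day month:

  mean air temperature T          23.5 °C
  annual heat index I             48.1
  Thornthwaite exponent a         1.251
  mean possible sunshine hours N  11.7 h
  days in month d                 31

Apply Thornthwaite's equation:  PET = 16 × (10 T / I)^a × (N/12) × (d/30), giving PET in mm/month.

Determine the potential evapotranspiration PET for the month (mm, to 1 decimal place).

117.3 mm

10T/I = 10 × 23.5 / 48.1 = 4.8857
(10T/I)^a = 4.8857^1.251 = 7.2752
Uncorrected PET = 16 × 7.2752 = 116.403 mm
Correction = (N/12)(d/30) = (11.7/12)(31/30) = 1.0075
PET = 116.403 × 1.0075 = 117.276 mm/month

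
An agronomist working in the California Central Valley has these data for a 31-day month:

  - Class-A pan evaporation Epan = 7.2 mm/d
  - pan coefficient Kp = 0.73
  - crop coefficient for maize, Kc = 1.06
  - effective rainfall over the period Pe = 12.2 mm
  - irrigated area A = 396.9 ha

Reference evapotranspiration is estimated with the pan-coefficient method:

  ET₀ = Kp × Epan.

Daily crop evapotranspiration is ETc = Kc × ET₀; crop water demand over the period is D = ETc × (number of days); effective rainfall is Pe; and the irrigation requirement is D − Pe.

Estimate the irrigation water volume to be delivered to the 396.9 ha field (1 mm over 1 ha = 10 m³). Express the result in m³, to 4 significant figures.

637100 m³

ET₀ = 0.73 × 7.2 = 5.2560 mm/d
ETc = Kc × ET₀ = 1.06 × 5.2560 = 5.5714 mm/d
Crop demand D = ETc × 31 d = 5.5714 × 31 = 172.713 mm
D − Pe = 172.713 − 12.2 = 160.513 mm
Volume = 160.513 mm × 396.9 ha × 10 = 637076.1 m³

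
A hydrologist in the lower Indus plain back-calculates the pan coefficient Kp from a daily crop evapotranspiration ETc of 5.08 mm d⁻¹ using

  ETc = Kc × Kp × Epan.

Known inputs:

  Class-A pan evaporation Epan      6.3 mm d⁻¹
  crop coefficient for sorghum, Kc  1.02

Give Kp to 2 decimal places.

ETc = Kc × Kp × Epan  ⇒  Kp = ETc / (Kc × Epan)
Kp = 5.08 / (1.02 × 6.3) = 5.08 / 6.426 = 0.7905

0.79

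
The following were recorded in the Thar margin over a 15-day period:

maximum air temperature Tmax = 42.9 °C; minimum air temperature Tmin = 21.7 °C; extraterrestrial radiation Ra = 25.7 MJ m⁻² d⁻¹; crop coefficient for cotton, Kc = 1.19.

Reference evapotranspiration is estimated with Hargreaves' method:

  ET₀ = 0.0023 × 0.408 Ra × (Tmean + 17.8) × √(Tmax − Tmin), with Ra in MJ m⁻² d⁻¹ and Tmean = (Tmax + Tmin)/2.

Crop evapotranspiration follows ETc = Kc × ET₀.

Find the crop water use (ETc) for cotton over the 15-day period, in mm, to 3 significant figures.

Tmean = (42.9 + 21.7)/2 = 32.30 °C
0.408 Ra = 0.408 × 25.7 = 10.4856 mm/d equivalent
ET₀ = 0.0023 × 10.4856 × (32.30 + 17.8) × √21.2 = 0.0023 × 10.4856 × 50.10 × 4.6043 = 5.5632 mm/d
ETc = Kc × ET₀ = 1.19 × 5.5632 = 6.6202 mm/d
Over 15 days: 6.6202 × 15 = 99.303 mm

99.3 mm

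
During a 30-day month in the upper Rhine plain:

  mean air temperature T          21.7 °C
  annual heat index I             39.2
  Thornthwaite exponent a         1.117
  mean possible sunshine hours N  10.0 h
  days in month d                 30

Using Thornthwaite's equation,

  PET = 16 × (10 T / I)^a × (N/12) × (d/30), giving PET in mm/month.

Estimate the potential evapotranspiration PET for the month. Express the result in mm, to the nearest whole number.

90 mm

10T/I = 10 × 21.7 / 39.2 = 5.5357
(10T/I)^a = 5.5357^1.117 = 6.7628
Uncorrected PET = 16 × 6.7628 = 108.205 mm
Correction = (N/12)(d/30) = (10.0/12)(30/30) = 0.8333
PET = 108.205 × 0.8333 = 90.167 mm/month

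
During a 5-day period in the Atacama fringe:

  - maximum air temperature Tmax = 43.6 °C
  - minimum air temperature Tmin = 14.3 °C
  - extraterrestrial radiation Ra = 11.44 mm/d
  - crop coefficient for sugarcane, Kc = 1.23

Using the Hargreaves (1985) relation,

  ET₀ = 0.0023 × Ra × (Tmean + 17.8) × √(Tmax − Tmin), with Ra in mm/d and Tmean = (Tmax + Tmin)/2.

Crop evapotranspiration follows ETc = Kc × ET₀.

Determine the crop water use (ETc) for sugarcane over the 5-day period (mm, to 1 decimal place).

Tmean = (43.6 + 14.3)/2 = 28.95 °C
ET₀ = 0.0023 × 11.44 × (28.95 + 17.8) × √29.3 = 0.0023 × 11.44 × 46.75 × 5.4129 = 6.6583 mm/d
ETc = Kc × ET₀ = 1.23 × 6.6583 = 8.1897 mm/d
Over 5 days: 8.1897 × 5 = 40.949 mm

40.9 mm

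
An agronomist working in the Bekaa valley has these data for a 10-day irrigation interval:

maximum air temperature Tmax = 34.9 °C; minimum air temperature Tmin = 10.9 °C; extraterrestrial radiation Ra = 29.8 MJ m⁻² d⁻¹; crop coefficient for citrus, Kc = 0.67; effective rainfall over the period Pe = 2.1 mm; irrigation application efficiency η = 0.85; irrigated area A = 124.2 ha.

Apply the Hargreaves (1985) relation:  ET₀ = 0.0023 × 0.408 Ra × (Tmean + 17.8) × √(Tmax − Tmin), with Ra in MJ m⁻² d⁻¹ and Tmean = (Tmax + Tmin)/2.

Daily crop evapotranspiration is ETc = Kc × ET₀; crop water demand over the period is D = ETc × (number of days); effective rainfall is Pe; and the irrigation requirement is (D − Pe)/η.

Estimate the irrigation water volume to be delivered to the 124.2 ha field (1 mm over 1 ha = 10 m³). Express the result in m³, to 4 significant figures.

51520 m³

Tmean = (34.9 + 10.9)/2 = 22.90 °C
0.408 Ra = 0.408 × 29.8 = 12.1584 mm/d equivalent
ET₀ = 0.0023 × 12.1584 × (22.90 + 17.8) × √24.0 = 0.0023 × 12.1584 × 40.70 × 4.8990 = 5.5758 mm/d
ETc = Kc × ET₀ = 0.67 × 5.5758 = 3.7358 mm/d
Crop demand D = ETc × 10 d = 3.7358 × 10 = 37.358 mm
D − Pe = 37.358 − 2.1 = 35.258 mm
Gross irrigation = 35.258 / 0.85 = 41.480 mm
Volume = 41.480 mm × 124.2 ha × 10 = 51518.2 m³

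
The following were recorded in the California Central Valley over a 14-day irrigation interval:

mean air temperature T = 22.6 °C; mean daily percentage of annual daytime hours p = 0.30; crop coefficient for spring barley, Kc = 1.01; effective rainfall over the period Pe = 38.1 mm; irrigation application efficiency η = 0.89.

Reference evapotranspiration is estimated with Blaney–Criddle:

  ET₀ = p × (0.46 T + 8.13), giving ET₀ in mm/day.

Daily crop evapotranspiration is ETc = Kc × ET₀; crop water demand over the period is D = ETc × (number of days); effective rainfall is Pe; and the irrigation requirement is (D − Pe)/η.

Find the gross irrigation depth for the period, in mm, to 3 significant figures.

ET₀ = 0.30 × (0.46 × 22.6 + 8.13) = 0.30 × 18.526 = 5.5578 mm/d
ETc = Kc × ET₀ = 1.01 × 5.5578 = 5.6134 mm/d
Crop demand D = ETc × 14 d = 5.6134 × 14 = 78.588 mm
D − Pe = 78.588 − 38.1 = 40.488 mm
Gross irrigation = 40.488 / 0.89 = 45.492 mm

45.5 mm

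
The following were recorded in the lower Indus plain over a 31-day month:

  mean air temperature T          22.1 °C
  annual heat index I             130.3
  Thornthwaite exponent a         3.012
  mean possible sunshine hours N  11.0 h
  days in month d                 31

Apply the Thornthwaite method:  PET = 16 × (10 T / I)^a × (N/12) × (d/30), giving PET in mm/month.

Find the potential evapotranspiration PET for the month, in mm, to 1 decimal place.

10T/I = 10 × 22.1 / 130.3 = 1.6961
(10T/I)^a = 1.6961^3.012 = 4.9103
Uncorrected PET = 16 × 4.9103 = 78.565 mm
Correction = (N/12)(d/30) = (11.0/12)(31/30) = 0.9472
PET = 78.565 × 0.9472 = 74.417 mm/month

74.4 mm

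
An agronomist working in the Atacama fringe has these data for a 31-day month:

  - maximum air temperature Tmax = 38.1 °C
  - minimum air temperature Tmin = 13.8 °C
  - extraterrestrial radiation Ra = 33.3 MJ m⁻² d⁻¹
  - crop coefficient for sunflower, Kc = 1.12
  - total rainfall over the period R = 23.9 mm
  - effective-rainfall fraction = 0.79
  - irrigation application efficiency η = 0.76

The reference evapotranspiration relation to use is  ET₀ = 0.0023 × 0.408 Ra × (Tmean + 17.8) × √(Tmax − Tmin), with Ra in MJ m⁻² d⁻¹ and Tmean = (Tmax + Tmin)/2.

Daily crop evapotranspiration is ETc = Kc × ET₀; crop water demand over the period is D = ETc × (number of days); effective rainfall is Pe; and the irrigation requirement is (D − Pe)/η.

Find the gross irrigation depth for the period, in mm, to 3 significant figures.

Tmean = (38.1 + 13.8)/2 = 25.95 °C
0.408 Ra = 0.408 × 33.3 = 13.5864 mm/d equivalent
ET₀ = 0.0023 × 13.5864 × (25.95 + 17.8) × √24.3 = 0.0023 × 13.5864 × 43.75 × 4.9295 = 6.7393 mm/d
ETc = Kc × ET₀ = 1.12 × 6.7393 = 7.5480 mm/d
Crop demand D = ETc × 31 d = 7.5480 × 31 = 233.988 mm
Pe = 0.79 × 23.9 = 18.881 mm
D − Pe = 233.988 − 18.881 = 215.107 mm
Gross irrigation = 215.107 / 0.76 = 283.036 mm

283 mm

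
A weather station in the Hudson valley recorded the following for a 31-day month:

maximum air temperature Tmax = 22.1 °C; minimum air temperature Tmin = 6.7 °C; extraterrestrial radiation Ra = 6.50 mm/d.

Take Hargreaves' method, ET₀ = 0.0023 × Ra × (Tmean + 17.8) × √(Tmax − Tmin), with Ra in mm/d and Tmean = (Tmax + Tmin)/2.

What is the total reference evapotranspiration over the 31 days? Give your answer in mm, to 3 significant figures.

58.6 mm

Tmean = (22.1 + 6.7)/2 = 14.40 °C
ET₀ = 0.0023 × 6.50 × (14.40 + 17.8) × √15.4 = 0.0023 × 6.50 × 32.20 × 3.9243 = 1.8891 mm/d
Over 31 days: 1.8891 × 31 = 58.562 mm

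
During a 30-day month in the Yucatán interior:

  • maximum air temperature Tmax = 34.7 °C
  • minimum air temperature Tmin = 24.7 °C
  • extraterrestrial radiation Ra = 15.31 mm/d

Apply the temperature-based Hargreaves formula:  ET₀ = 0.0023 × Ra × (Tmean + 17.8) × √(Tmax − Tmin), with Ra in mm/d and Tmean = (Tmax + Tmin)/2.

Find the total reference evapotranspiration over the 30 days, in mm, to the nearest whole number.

Tmean = (34.7 + 24.7)/2 = 29.70 °C
ET₀ = 0.0023 × 15.31 × (29.70 + 17.8) × √10.0 = 0.0023 × 15.31 × 47.50 × 3.1623 = 5.2893 mm/d
Over 30 days: 5.2893 × 30 = 158.679 mm

159 mm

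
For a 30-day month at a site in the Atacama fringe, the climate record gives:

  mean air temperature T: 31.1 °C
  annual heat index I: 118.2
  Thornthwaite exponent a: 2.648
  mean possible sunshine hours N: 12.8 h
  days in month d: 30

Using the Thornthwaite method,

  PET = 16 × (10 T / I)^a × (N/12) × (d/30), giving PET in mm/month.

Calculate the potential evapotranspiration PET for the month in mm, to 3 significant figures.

221 mm

10T/I = 10 × 31.1 / 118.2 = 2.6311
(10T/I)^a = 2.6311^2.648 = 12.9576
Uncorrected PET = 16 × 12.9576 = 207.322 mm
Correction = (N/12)(d/30) = (12.8/12)(30/30) = 1.0667
PET = 207.322 × 1.0667 = 221.150 mm/month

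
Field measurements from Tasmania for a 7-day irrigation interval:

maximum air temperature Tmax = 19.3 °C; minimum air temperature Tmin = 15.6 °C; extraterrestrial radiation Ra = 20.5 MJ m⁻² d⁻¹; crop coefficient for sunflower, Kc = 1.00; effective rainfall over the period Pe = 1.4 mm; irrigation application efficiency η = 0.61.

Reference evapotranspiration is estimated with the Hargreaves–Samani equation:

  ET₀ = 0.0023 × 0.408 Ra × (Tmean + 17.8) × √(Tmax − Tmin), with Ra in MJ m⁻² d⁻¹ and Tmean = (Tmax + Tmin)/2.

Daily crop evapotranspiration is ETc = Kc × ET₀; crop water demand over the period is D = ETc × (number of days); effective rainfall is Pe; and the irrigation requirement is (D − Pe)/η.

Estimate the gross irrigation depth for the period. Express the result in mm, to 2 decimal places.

Tmean = (19.3 + 15.6)/2 = 17.45 °C
0.408 Ra = 0.408 × 20.5 = 8.3640 mm/d equivalent
ET₀ = 0.0023 × 8.3640 × (17.45 + 17.8) × √3.7 = 0.0023 × 8.3640 × 35.25 × 1.9235 = 1.3043 mm/d
ETc = Kc × ET₀ = 1.00 × 1.3043 = 1.3043 mm/d
Crop demand D = ETc × 7 d = 1.3043 × 7 = 9.130 mm
D − Pe = 9.130 − 1.4 = 7.730 mm
Gross irrigation = 7.730 / 0.61 = 12.672 mm

12.67 mm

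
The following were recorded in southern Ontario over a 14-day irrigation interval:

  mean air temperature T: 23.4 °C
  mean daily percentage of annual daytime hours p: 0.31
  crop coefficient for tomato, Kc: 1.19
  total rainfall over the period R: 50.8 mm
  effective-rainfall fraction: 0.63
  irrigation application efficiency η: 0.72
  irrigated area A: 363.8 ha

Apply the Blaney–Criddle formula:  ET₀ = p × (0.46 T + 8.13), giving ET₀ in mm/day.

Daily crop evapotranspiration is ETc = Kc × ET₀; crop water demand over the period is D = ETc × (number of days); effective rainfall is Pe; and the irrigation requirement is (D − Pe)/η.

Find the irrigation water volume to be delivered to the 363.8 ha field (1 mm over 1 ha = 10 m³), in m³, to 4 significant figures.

331300 m³

ET₀ = 0.31 × (0.46 × 23.4 + 8.13) = 0.31 × 18.894 = 5.8571 mm/d
ETc = Kc × ET₀ = 1.19 × 5.8571 = 6.9699 mm/d
Crop demand D = ETc × 14 d = 6.9699 × 14 = 97.579 mm
Pe = 0.63 × 50.8 = 32.004 mm
D − Pe = 97.579 − 32.004 = 65.575 mm
Gross irrigation = 65.575 / 0.72 = 91.076 mm
Volume = 91.076 mm × 363.8 ha × 10 = 331334.5 m³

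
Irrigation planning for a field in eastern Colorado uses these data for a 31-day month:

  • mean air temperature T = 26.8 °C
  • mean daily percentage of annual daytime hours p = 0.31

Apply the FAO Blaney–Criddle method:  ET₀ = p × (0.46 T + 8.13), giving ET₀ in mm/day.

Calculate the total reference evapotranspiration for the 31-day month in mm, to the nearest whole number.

ET₀ = 0.31 × (0.46 × 26.8 + 8.13) = 0.31 × 20.458 = 6.3420 mm/d
Monthly total = 6.3420 × 31 = 196.602 mm

197 mm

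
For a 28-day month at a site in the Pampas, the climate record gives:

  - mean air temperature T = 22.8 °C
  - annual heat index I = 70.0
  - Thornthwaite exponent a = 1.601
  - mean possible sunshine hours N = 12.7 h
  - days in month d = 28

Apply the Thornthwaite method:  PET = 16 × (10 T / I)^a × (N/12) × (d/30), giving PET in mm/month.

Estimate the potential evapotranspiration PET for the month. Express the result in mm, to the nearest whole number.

105 mm

10T/I = 10 × 22.8 / 70.0 = 3.2571
(10T/I)^a = 3.2571^1.601 = 6.6228
Uncorrected PET = 16 × 6.6228 = 105.965 mm
Correction = (N/12)(d/30) = (12.7/12)(28/30) = 0.9878
PET = 105.965 × 0.9878 = 104.672 mm/month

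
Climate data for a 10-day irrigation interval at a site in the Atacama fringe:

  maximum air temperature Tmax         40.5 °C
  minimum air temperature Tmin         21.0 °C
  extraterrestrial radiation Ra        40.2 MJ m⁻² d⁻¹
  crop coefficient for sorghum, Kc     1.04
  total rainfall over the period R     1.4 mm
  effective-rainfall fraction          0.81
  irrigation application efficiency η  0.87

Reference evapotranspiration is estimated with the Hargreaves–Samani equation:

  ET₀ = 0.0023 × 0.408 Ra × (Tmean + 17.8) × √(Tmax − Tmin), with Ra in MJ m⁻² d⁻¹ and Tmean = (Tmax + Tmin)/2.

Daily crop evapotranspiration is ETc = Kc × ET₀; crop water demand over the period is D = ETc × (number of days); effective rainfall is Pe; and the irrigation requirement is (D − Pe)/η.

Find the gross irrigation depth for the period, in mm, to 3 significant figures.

Tmean = (40.5 + 21.0)/2 = 30.75 °C
0.408 Ra = 0.408 × 40.2 = 16.4016 mm/d equivalent
ET₀ = 0.0023 × 16.4016 × (30.75 + 17.8) × √19.5 = 0.0023 × 16.4016 × 48.55 × 4.4159 = 8.0877 mm/d
ETc = Kc × ET₀ = 1.04 × 8.0877 = 8.4112 mm/d
Crop demand D = ETc × 10 d = 8.4112 × 10 = 84.112 mm
Pe = 0.81 × 1.4 = 1.134 mm
D − Pe = 84.112 − 1.134 = 82.978 mm
Gross irrigation = 82.978 / 0.87 = 95.377 mm

95.4 mm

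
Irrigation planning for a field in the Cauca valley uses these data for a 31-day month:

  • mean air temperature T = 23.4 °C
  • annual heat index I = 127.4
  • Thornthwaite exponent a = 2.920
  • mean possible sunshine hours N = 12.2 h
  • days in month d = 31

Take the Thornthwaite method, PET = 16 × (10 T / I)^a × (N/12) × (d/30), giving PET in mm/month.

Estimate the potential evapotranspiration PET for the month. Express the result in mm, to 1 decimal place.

10T/I = 10 × 23.4 / 127.4 = 1.8367
(10T/I)^a = 1.8367^2.920 = 5.9019
Uncorrected PET = 16 × 5.9019 = 94.430 mm
Correction = (N/12)(d/30) = (12.2/12)(31/30) = 1.0506
PET = 94.430 × 1.0506 = 99.208 mm/month

99.2 mm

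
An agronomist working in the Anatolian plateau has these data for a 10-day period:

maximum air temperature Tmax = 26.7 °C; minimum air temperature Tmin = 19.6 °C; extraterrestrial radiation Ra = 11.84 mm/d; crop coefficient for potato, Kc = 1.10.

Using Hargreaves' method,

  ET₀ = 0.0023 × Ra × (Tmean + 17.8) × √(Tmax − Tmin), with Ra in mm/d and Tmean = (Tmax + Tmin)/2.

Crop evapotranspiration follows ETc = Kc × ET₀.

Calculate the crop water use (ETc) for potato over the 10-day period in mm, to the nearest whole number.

Tmean = (26.7 + 19.6)/2 = 23.15 °C
ET₀ = 0.0023 × 11.84 × (23.15 + 17.8) × √7.1 = 0.0023 × 11.84 × 40.95 × 2.6646 = 2.9714 mm/d
ETc = Kc × ET₀ = 1.10 × 2.9714 = 3.2685 mm/d
Over 10 days: 3.2685 × 10 = 32.685 mm

33 mm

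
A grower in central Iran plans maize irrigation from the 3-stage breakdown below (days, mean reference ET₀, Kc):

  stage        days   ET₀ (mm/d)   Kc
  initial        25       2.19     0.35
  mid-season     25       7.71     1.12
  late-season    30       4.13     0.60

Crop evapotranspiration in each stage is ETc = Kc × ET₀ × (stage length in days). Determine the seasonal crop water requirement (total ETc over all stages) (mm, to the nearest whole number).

initial: 0.35 × 2.19 × 25 = 19.16 mm
mid-season: 1.12 × 7.71 × 25 = 215.88 mm
late-season: 0.60 × 4.13 × 30 = 74.34 mm
Seasonal total = 309.38 mm

309 mm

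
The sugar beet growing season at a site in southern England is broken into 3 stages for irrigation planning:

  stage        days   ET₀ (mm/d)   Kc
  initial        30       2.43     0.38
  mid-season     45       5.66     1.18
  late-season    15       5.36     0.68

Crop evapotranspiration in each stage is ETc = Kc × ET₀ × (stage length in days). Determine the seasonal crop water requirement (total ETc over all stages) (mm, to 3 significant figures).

initial: 0.38 × 2.43 × 30 = 27.70 mm
mid-season: 1.18 × 5.66 × 45 = 300.55 mm
late-season: 0.68 × 5.36 × 15 = 54.67 mm
Seasonal total = 382.92 mm

383 mm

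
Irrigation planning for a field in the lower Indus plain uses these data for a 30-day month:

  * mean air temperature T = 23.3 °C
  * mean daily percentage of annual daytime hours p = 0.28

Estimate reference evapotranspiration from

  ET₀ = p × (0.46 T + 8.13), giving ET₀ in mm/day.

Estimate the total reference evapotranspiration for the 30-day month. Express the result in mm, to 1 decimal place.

ET₀ = 0.28 × (0.46 × 23.3 + 8.13) = 0.28 × 18.848 = 5.2774 mm/d
Monthly total = 5.2774 × 30 = 158.322 mm

158.3 mm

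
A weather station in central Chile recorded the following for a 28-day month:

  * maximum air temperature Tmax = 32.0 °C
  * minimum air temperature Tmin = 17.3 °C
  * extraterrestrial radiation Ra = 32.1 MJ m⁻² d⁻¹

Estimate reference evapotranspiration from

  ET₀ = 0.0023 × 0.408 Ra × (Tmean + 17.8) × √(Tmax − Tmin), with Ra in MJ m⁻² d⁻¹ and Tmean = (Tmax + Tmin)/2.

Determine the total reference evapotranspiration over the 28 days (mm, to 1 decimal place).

Tmean = (32.0 + 17.3)/2 = 24.65 °C
0.408 Ra = 0.408 × 32.1 = 13.0968 mm/d equivalent
ET₀ = 0.0023 × 13.0968 × (24.65 + 17.8) × √14.7 = 0.0023 × 13.0968 × 42.45 × 3.8341 = 4.9027 mm/d
Over 28 days: 4.9027 × 28 = 137.276 mm

137.3 mm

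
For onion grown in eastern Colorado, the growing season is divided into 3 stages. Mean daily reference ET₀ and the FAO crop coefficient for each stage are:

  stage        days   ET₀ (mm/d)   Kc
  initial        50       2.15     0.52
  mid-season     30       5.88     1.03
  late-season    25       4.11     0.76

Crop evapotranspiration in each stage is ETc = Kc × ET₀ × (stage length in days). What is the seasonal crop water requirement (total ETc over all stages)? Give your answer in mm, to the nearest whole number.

316 mm

initial: 0.52 × 2.15 × 50 = 55.90 mm
mid-season: 1.03 × 5.88 × 30 = 181.69 mm
late-season: 0.76 × 4.11 × 25 = 78.09 mm
Seasonal total = 315.68 mm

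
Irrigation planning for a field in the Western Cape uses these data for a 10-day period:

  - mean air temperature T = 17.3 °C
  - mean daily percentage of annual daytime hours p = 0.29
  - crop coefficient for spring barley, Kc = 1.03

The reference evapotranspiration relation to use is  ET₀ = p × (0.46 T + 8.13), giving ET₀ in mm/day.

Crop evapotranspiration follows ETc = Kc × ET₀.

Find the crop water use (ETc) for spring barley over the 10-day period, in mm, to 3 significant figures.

48.1 mm

ET₀ = 0.29 × (0.46 × 17.3 + 8.13) = 0.29 × 16.088 = 4.6655 mm/d
ETc = Kc × ET₀ = 1.03 × 4.6655 = 4.8055 mm/d
Over 10 days: 4.8055 × 10 = 48.055 mm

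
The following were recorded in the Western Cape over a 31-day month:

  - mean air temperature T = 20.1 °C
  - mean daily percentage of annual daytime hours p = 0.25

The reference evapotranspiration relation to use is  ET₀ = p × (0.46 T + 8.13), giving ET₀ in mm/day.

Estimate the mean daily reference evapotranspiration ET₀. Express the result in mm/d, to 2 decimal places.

ET₀ = 0.25 × (0.46 × 20.1 + 8.13) = 0.25 × 17.376 = 4.3440 mm/d

4.34 mm/d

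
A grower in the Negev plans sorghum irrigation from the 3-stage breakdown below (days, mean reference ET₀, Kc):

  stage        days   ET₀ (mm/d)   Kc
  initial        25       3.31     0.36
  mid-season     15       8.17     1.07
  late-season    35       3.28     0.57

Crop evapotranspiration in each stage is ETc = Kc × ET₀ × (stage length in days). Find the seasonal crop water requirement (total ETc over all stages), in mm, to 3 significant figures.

226 mm

initial: 0.36 × 3.31 × 25 = 29.79 mm
mid-season: 1.07 × 8.17 × 15 = 131.13 mm
late-season: 0.57 × 3.28 × 35 = 65.44 mm
Seasonal total = 226.36 mm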